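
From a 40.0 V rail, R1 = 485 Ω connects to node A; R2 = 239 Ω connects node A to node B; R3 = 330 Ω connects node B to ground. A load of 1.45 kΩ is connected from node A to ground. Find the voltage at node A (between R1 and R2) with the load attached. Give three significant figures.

V ≈ 18.3 V

Below node A the series string R2+R3 = 569.0 Ω sits in parallel with the 1450 Ω load: 408.6 Ω.
V_A = 40.0 × 408.6/(485 + 408.6) = 18.3 V.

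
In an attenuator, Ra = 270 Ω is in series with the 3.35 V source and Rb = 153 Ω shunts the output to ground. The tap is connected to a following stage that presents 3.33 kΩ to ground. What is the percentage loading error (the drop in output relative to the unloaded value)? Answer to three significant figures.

2.85 %

The divider's output (Thévenin) resistance is Ra‖Rb = 97.66 Ω.
Fractional drop under load = R_th/(R_th + R_L) = 97.66 / (97.66 + 3330) = 0.02849.
So the output falls by 2.85 %.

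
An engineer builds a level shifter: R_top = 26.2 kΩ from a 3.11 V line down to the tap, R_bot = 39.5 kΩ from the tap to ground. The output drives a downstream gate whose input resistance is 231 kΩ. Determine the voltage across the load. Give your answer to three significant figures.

V_out ≈ 1.75 V

The load sits in parallel with R_bot: R_bot‖R_L = (39.5 × 231) / (39.5 + 231) = 33.73 kΩ.
V_out = 3.11 × 33.73 / (26.2 + 33.73) = 3.11 × 33.73/59.93 = 1.75 V.
(Unloaded it would have been 1.87 V.)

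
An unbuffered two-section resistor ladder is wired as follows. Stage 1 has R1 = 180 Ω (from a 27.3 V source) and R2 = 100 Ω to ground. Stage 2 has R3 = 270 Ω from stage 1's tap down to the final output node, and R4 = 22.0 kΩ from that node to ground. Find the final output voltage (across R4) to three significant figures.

Stage 2 presents R3+R4 = 22270 Ω as a load on stage 1's tap.
Stage 1's lower leg becomes R2‖(R3+R4) = 99.55 Ω, so V_mid = 27.3 × 99.55/279.6 = 9.722 V.
Stage 2 is itself unloaded: V_out = V_mid × R4/(R3+R4) = 9.722 × 22000/22270 = 9.60 V.

V_out ≈ 9.60 V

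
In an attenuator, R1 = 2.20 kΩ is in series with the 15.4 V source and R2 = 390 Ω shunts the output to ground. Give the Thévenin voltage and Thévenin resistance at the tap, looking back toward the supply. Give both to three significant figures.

V_th = 2.32 V, R_th = 331 Ω

V_th is the open-circuit tap voltage: 15.4 × 390/(2200 + 390) = 2.32 V.
With the supply zeroed, R1 and R2 appear in parallel from the tap: R_th = R1‖R2 = (2200 × 390)/2590 = 331 Ω.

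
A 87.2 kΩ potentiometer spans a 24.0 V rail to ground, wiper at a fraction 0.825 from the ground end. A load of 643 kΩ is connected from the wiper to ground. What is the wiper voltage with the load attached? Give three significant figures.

The wiper splits the pot into (1−α)R = 15.26 kΩ above and αR = 71.94 kΩ below.
Lower section ‖ load = 64.70 kΩ.
V_wiper = 24.0 × 64.70/(15.26 + 64.70) = 19.4 V.

V ≈ 19.4 V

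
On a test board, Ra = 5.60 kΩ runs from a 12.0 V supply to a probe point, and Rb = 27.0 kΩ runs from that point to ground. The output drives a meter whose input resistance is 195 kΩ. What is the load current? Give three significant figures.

I_L ≈ 0.0498 mA

Rb‖R_L = 23.72 kΩ; V_out = 12.0 × 23.72/29.32 = 9.708 V.
I_L = V_out / R_L = 9.708 / 195 kΩ = 0.0498 mA.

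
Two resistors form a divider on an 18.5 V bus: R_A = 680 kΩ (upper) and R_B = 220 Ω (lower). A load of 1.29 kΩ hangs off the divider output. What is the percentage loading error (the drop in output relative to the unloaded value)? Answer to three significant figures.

Unloaded V = 18.5 × 220/680200 = 0.0059834 V.
Loaded: R_B‖R_L = 187.9 Ω, giving V = 18.5 × 187.9/680200 = 0.0051119 V.
Drop = (0.0059834 − 0.0051119) / 0.0059834 = 14.6 %.

14.6 %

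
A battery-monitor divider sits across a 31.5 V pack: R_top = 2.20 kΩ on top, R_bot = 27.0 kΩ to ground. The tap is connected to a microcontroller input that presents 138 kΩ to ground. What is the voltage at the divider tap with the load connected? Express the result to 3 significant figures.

The load sits in parallel with R_bot: R_bot‖R_L = (27.0 × 138) / (27.0 + 138) = 22.58 kΩ.
V_out = 31.5 × 22.58 / (2.20 + 22.58) = 31.5 × 22.58/24.78 = 28.7 V.

V_out ≈ 28.7 V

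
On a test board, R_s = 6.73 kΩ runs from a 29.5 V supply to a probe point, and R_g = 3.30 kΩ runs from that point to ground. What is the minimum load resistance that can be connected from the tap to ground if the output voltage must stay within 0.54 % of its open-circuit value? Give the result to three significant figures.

Output resistance R_th = R_s‖R_g = (6.73 × 3.30)/10.03 = 2.214 kΩ.
The fractional drop is R_th/(R_th + R_L); requiring this ≤ 0.00540 gives R_L ≥ R_th(1/0.00540 − 1) = 2.214 × 184.2 = 408 kΩ.

R_L(min) ≈ 408 kΩ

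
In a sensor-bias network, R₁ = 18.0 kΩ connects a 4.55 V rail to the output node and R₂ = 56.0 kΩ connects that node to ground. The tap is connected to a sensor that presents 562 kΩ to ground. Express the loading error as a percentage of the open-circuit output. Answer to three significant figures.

The divider's output (Thévenin) resistance is R₁‖R₂ = 13.62 kΩ.
Fractional drop under load = R_th/(R_th + R_L) = 13.62 / (13.62 + 562) = 0.02366.
So the output falls by 2.37 %.

2.37 %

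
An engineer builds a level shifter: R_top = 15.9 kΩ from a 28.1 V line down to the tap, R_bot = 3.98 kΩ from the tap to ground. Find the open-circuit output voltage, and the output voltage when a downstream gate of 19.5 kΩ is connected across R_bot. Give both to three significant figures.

Unloaded: 5.63 V; loaded: 4.84 V

Open-circuit: V = 28.1 × 3.98/(15.9 + 3.98) = 5.63 V.
With the load, R_bot becomes R_bot‖R_L = 3.305 kΩ, so V = 28.1 × 3.305/19.21 = 4.84 V.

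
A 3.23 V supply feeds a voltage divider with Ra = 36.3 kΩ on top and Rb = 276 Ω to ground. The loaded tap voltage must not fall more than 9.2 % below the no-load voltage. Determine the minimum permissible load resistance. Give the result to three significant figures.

Output resistance R_th = Ra‖Rb = (36300 × 276)/36580 = 273.9 Ω.
The fractional drop is R_th/(R_th + R_L); requiring this ≤ 0.0920 gives R_L ≥ R_th(1/0.0920 − 1) = 273.9 × 9.870 = 2.70 kΩ.

R_L(min) ≈ 2.70 kΩ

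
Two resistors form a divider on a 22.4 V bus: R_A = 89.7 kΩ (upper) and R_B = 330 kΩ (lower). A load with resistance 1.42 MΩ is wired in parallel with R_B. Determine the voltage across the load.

The load sits in parallel with R_B: R_B‖R_L = (330 × 1420) / (330 + 1420) = 267.8 kΩ.
V_out = 22.4 × 267.8 / (89.7 + 267.8) = 22.4 × 267.8/357.5 = 16.8 V.

V_out ≈ 16.8 V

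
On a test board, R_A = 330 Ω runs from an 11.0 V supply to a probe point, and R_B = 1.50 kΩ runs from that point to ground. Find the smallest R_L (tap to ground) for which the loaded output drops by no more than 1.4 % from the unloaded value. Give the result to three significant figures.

R_L(min) ≈ 19.1 kΩ

Output resistance R_th = R_A‖R_B = (330 × 1500)/1830 = 270.5 Ω.
The fractional drop is R_th/(R_th + R_L); requiring this ≤ 0.0140 gives R_L ≥ R_th(1/0.0140 − 1) = 270.5 × 70.43 = 19.1 kΩ.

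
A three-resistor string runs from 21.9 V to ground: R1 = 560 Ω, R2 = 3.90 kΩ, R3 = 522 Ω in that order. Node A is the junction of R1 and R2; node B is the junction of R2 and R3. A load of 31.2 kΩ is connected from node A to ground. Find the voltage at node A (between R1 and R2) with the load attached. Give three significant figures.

Below node A the series string R2+R3 = 4422 Ω sits in parallel with the 31200 Ω load: 3873 Ω.
V_A = 21.9 × 3873/(560 + 3873) = 19.1 V.

V ≈ 19.1 V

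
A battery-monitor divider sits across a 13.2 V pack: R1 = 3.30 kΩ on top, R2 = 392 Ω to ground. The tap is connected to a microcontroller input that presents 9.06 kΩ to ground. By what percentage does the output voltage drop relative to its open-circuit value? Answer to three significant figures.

3.72 %

The divider's output (Thévenin) resistance is R1‖R2 = 350.4 Ω.
Fractional drop under load = R_th/(R_th + R_L) = 350.4 / (350.4 + 9060) = 0.03723.
So the output falls by 3.72 %.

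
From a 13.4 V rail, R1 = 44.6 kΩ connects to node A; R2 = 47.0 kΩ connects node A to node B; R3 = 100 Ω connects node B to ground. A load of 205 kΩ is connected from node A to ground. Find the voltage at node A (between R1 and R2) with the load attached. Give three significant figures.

V ≈ 6.19 V

Below node A the series string R2+R3 = 47100 Ω sits in parallel with the 205000 Ω load: 38300 Ω.
V_A = 13.4 × 38300/(44600 + 38300) = 6.19 V.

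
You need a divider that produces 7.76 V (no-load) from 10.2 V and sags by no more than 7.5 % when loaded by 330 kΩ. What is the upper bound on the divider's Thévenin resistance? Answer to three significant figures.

Loading drop = R_th/(R_th + R_L) ≤ 0.0750, so R_th ≤ R_L · ε/(1−ε) = 330 kΩ × 0.0750/0.9250 = 26.8 kΩ.

R_th ≤ 26.8 kΩ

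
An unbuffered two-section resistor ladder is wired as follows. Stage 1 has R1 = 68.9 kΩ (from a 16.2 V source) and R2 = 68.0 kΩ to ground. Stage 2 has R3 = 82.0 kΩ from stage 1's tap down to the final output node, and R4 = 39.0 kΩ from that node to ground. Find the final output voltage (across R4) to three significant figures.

Stage 2 presents R3+R4 = 121.0 kΩ as a load on stage 1's tap.
Stage 1's lower leg becomes R2‖(R3+R4) = 43.53 kΩ, so V_mid = 16.2 × 43.53/112.4 = 6.273 V.
Stage 2 is itself unloaded: V_out = V_mid × R4/(R3+R4) = 6.273 × 39.0/121.0 = 2.02 V.

V_out ≈ 2.02 V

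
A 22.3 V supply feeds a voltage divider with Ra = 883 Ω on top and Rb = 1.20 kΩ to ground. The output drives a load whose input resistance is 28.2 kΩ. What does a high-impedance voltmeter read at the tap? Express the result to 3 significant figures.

V_out ≈ 12.6 V

The load sits in parallel with Rb: Rb‖R_L = (1200 × 28200) / (1200 + 28200) = 1151 Ω.
V_out = 22.3 × 1151 / (883 + 1151) = 22.3 × 1151/2034 = 12.6 V.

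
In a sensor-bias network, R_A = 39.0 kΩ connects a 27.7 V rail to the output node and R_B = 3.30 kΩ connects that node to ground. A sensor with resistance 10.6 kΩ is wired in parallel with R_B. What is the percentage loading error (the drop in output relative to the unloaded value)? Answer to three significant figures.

22.3 %

Unloaded V = 27.7 × 3.30/42.30 = 2.161 V.
Loaded: R_B‖R_L = 2.517 kΩ, giving V = 27.7 × 2.517/41.52 = 1.679 V.
Drop = (2.161 − 1.679) / 2.161 = 22.3 %.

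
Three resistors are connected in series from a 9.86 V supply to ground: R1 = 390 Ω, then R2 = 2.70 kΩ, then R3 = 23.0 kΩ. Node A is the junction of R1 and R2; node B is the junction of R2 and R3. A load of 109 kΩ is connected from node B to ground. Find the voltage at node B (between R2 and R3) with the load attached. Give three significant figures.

At node B, R3 is in parallel with the load: R3‖R_L = 18990 Ω.
Below node A the resistance is R2 + (R3‖R_L) = 21690 Ω, so V_A = 9.86 × 21690/22080 = 9.686 V.
Then V_B = V_A × (R3‖R_L)/(R2 + R3‖R_L) = 9.686 × 18990/21690 = 8.48 V.

V ≈ 8.48 V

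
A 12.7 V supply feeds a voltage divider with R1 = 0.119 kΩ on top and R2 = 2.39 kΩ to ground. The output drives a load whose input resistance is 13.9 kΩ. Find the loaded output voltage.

The load sits in parallel with R2: R2‖R_L = (2390 × 13900) / (2390 + 13900) = 2039 Ω.
V_out = 12.7 × 2039 / (119 + 2039) = 12.7 × 2039/2158 = 12.0 V.
(Unloaded it would have been 12.1 V.)

V_out ≈ 12.0 V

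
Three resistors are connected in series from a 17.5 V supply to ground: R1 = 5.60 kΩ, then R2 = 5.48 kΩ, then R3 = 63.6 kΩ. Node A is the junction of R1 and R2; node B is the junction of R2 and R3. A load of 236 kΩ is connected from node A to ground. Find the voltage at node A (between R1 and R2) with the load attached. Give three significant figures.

Below node A the series string R2+R3 = 69.08 kΩ sits in parallel with the 236 kΩ load: 53.44 kΩ.
V_A = 17.5 × 53.44/(5.60 + 53.44) = 15.8 V.

V ≈ 15.8 V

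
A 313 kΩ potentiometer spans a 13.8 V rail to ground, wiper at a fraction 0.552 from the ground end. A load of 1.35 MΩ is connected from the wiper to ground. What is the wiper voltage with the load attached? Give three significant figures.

V ≈ 7.20 V

The wiper splits the pot into (1−α)R = 140.2 kΩ above and αR = 172.8 kΩ below.
Lower section ‖ load = 153.2 kΩ.
V_wiper = 13.8 × 153.2/(140.2 + 153.2) = 7.20 V.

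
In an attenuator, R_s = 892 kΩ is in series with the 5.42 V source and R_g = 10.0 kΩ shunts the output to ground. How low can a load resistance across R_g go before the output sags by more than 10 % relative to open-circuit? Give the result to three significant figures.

Output resistance R_th = R_s‖R_g = (892 × 10.0)/902.0 = 9.889 kΩ.
The fractional drop is R_th/(R_th + R_L); requiring this ≤ 0.100 gives R_L ≥ R_th(1/0.100 − 1) = 9.889 × 9.000 = 89.0 kΩ.

R_L(min) ≈ 89.0 kΩ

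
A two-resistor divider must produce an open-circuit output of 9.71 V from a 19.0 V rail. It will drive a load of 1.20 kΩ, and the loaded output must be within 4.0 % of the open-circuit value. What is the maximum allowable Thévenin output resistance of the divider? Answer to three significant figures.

R_th ≤ 50.0 Ω

Loading drop = R_th/(R_th + R_L) ≤ 0.0400, so R_th ≤ R_L · ε/(1−ε) = 1.20 kΩ × 0.0400/0.9600 = 50.0 Ω.
(Any R1, R2 with R2/(R1+R2) = 0.511 and R1‖R2 ≤ 50.0 Ω will meet the spec.)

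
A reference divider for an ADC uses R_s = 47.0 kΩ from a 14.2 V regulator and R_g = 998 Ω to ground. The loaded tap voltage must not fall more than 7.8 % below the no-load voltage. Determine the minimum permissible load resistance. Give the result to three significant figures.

Output resistance R_th = R_s‖R_g = (47000 × 998)/48000 = 977.2 Ω.
The fractional drop is R_th/(R_th + R_L); requiring this ≤ 0.0780 gives R_L ≥ R_th(1/0.0780 − 1) = 977.2 × 11.82 = 11.6 kΩ.

R_L(min) ≈ 11.6 kΩ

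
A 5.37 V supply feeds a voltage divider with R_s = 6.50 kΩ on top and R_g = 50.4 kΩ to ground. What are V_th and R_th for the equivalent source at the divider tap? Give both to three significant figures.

V_th is the open-circuit tap voltage: 5.37 × 50.4/(6.50 + 50.4) = 4.76 V.
With the supply zeroed, R_s and R_g appear in parallel from the tap: R_th = R_s‖R_g = (6.50 × 50.4)/56.90 = 5.76 kΩ.

V_th = 4.76 V, R_th = 5.76 kΩ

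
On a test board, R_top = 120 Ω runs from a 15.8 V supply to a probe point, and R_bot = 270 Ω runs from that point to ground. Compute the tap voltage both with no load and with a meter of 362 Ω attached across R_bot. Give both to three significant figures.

Unloaded: 10.9 V; loaded: 8.90 V

Open-circuit: V = 15.8 × 270/(120 + 270) = 10.9 V.
With the load, R_bot becomes R_bot‖R_L = 154.7 Ω, so V = 15.8 × 154.7/274.7 = 8.90 V.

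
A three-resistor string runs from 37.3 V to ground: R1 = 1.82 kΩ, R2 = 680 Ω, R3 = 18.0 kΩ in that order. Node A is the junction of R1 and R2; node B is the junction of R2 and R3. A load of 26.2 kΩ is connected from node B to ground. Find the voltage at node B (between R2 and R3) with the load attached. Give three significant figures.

At node B, R3 is in parallel with the load: R3‖R_L = 10670 Ω.
Below node A the resistance is R2 + (R3‖R_L) = 11350 Ω, so V_A = 37.3 × 11350/13170 = 32.15 V.
Then V_B = V_A × (R3‖R_L)/(R2 + R3‖R_L) = 32.15 × 10670/11350 = 30.2 V.

V ≈ 30.2 V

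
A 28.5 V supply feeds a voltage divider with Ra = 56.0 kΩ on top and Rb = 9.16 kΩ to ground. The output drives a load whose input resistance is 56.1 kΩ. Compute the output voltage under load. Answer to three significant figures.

The load sits in parallel with Rb: Rb‖R_L = (9.16 × 56.1) / (9.16 + 56.1) = 7.874 kΩ.
V_out = 28.5 × 7.874 / (56.0 + 7.874) = 28.5 × 7.874/63.87 = 3.51 V.
(Unloaded it would have been 4.01 V.)

V_out ≈ 3.51 V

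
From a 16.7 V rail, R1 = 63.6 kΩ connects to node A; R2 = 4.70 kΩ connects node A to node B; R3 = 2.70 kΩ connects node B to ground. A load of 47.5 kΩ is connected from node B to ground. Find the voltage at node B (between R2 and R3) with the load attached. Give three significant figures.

At node B, R3 is in parallel with the load: R3‖R_L = 2.555 kΩ.
Below node A the resistance is R2 + (R3‖R_L) = 7.255 kΩ, so V_A = 16.7 × 7.255/70.85 = 1.710 V.
Then V_B = V_A × (R3‖R_L)/(R2 + R3‖R_L) = 1.710 × 2.555/7.255 = 0.602 V.

V ≈ 0.602 V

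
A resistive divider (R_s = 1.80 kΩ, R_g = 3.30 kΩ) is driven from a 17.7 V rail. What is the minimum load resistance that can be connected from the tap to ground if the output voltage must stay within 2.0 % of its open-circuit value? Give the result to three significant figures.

Output resistance R_th = R_s‖R_g = (1.80 × 3.30)/5.100 = 1.165 kΩ.
The fractional drop is R_th/(R_th + R_L); requiring this ≤ 0.0200 gives R_L ≥ R_th(1/0.0200 − 1) = 1.165 × 49.00 = 57.1 kΩ.

R_L(min) ≈ 57.1 kΩ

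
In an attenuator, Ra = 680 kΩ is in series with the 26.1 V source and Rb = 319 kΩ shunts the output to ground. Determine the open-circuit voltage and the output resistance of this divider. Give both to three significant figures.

V_th is the open-circuit tap voltage: 26.1 × 319/(680 + 319) = 8.33 V.
With the supply zeroed, Ra and Rb appear in parallel from the tap: R_th = Ra‖Rb = (680 × 319)/999.0 = 217 kΩ.

V_th = 8.33 V, R_th = 217 kΩ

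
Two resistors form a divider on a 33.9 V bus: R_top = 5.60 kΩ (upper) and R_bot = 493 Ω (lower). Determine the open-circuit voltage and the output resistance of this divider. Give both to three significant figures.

V_th = 2.74 V, R_th = 453 Ω

V_th is the open-circuit tap voltage: 33.9 × 493/(5600 + 493) = 2.74 V.
With the supply zeroed, R_top and R_bot appear in parallel from the tap: R_th = R_top‖R_bot = (5600 × 493)/6093 = 453 Ω.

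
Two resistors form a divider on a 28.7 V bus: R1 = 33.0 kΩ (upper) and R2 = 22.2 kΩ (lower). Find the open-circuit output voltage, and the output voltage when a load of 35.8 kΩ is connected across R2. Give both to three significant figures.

Open-circuit: V = 28.7 × 22.2/(33.0 + 22.2) = 11.5 V.
With the load, R2 becomes R2‖R_L = 13.70 kΩ, so V = 28.7 × 13.70/46.70 = 8.42 V.

Unloaded: 11.5 V; loaded: 8.42 V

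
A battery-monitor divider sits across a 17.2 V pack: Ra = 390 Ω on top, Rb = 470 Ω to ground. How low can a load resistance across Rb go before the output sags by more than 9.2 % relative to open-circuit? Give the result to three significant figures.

Output resistance R_th = Ra‖Rb = (390 × 470)/860.0 = 213.1 Ω.
The fractional drop is R_th/(R_th + R_L); requiring this ≤ 0.0920 gives R_L ≥ R_th(1/0.0920 − 1) = 213.1 × 9.870 = 2.10 kΩ.

R_L(min) ≈ 2.10 kΩ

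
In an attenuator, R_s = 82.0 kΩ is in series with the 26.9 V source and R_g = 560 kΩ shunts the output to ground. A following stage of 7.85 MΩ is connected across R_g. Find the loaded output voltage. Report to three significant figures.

The load sits in parallel with R_g: R_g‖R_L = (560 × 7850) / (560 + 7850) = 522.7 kΩ.
V_out = 26.9 × 522.7 / (82.0 + 522.7) = 26.9 × 522.7/604.7 = 23.3 V.

V_out ≈ 23.3 V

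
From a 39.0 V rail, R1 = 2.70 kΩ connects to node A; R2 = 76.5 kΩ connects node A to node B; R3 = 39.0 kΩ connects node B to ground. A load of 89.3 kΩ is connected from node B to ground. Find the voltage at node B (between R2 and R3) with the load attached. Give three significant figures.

At node B, R3 is in parallel with the load: R3‖R_L = 27.14 kΩ.
Below node A the resistance is R2 + (R3‖R_L) = 103.6 kΩ, so V_A = 39.0 × 103.6/106.3 = 38.01 V.
Then V_B = V_A × (R3‖R_L)/(R2 + R3‖R_L) = 38.01 × 27.14/103.6 = 9.95 V.

V ≈ 9.95 V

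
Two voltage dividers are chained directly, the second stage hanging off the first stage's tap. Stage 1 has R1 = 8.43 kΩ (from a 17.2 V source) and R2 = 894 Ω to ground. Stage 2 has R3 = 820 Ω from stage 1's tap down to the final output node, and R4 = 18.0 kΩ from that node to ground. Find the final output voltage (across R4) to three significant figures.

Stage 2 presents R3+R4 = 18820 Ω as a load on stage 1's tap.
Stage 1's lower leg becomes R2‖(R3+R4) = 853.5 Ω, so V_mid = 17.2 × 853.5/9283 = 1.581 V.
Stage 2 is itself unloaded: V_out = V_mid × R4/(R3+R4) = 1.581 × 18000/18820 = 1.51 V.

V_out ≈ 1.51 V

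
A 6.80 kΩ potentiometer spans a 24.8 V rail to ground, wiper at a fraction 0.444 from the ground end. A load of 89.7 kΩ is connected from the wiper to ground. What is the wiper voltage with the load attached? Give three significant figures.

V ≈ 10.8 V

The wiper splits the pot into (1−α)R = 3.781 kΩ above and αR = 3.019 kΩ below.
Lower section ‖ load = 2.921 kΩ.
V_wiper = 24.8 × 2.921/(3.781 + 2.921) = 10.8 V.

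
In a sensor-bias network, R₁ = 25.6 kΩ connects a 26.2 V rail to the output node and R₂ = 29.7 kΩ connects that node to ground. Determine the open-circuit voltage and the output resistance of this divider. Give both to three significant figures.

V_th = 14.1 V, R_th = 13.7 kΩ

V_th is the open-circuit tap voltage: 26.2 × 29.7/(25.6 + 29.7) = 14.1 V.
With the supply zeroed, R₁ and R₂ appear in parallel from the tap: R_th = R₁‖R₂ = (25.6 × 29.7)/55.30 = 13.7 kΩ.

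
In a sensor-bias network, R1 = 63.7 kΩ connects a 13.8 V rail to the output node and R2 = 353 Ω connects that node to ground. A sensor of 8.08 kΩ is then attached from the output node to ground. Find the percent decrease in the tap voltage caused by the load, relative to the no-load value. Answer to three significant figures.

The divider's output (Thévenin) resistance is R1‖R2 = 351.1 Ω.
Fractional drop under load = R_th/(R_th + R_L) = 351.1 / (351.1 + 8080) = 0.04164.
So the output falls by 4.16 %.

4.16 %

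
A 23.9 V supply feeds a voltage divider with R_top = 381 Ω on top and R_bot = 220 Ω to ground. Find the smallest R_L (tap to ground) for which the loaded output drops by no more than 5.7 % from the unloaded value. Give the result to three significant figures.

Output resistance R_th = R_top‖R_bot = (381 × 220)/601.0 = 139.5 Ω.
The fractional drop is R_th/(R_th + R_L); requiring this ≤ 0.0570 gives R_L ≥ R_th(1/0.0570 − 1) = 139.5 × 16.54 = 2.31 kΩ.

R_L(min) ≈ 2.31 kΩ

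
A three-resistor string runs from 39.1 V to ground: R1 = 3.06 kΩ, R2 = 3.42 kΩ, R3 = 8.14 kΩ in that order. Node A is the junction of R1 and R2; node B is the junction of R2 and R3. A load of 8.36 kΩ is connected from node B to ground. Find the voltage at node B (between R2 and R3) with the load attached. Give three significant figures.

V ≈ 15.2 V

At node B, R3 is in parallel with the load: R3‖R_L = 4.124 kΩ.
Below node A the resistance is R2 + (R3‖R_L) = 7.544 kΩ, so V_A = 39.1 × 7.544/10.60 = 27.82 V.
Then V_B = V_A × (R3‖R_L)/(R2 + R3‖R_L) = 27.82 × 4.124/7.544 = 15.2 V.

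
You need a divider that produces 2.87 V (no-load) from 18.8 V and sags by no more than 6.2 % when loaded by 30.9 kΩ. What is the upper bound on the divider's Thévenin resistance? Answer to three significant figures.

Loading drop = R_th/(R_th + R_L) ≤ 0.0620, so R_th ≤ R_L · ε/(1−ε) = 30.9 kΩ × 0.0620/0.9380 = 2.04 kΩ.
(Any R1, R2 with R2/(R1+R2) = 0.153 and R1‖R2 ≤ 2.04 kΩ will meet the spec.)

R_th ≤ 2.04 kΩ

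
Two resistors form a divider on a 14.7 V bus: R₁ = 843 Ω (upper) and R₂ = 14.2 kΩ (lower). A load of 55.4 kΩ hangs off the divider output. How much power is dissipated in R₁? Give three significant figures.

P ≈ 1.23 mW

Total resistance from the source is R₁ + (R₂‖R_L) = 12150 Ω, so I = 14.7/12150 Ω = 1.210 mA.
P = I²·R₁ = (1.210 mA)² × 843 Ω = 1.23 mW.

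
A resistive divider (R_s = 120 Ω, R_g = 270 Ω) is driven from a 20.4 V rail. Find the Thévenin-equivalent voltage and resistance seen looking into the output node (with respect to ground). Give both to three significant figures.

V_th = 14.1 V, R_th = 83.1 Ω

V_th is the open-circuit tap voltage: 20.4 × 270/(120 + 270) = 14.1 V.
With the supply zeroed, R_s and R_g appear in parallel from the tap: R_th = R_s‖R_g = (120 × 270)/390.0 = 83.1 Ω.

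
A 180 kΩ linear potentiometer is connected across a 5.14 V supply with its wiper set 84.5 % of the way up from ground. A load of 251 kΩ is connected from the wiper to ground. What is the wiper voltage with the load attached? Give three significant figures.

The wiper splits the pot into (1−α)R = 27.90 kΩ above and αR = 152.1 kΩ below.
Lower section ‖ load = 94.71 kΩ.
V_wiper = 5.14 × 94.71/(27.90 + 94.71) = 3.97 V.

V ≈ 3.97 V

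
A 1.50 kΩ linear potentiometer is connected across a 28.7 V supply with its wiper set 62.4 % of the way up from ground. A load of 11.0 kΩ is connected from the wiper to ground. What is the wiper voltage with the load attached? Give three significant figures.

The wiper splits the pot into (1−α)R = 564.0 Ω above and αR = 936.0 Ω below.
Lower section ‖ load = 862.6 Ω.
V_wiper = 28.7 × 862.6/(564.0 + 862.6) = 17.4 V.

V ≈ 17.4 V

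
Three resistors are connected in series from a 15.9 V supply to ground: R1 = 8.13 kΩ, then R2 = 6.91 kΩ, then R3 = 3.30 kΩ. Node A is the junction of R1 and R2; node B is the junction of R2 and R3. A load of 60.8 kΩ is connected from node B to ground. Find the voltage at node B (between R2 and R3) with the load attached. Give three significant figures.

At node B, R3 is in parallel with the load: R3‖R_L = 3.130 kΩ.
Below node A the resistance is R2 + (R3‖R_L) = 10.04 kΩ, so V_A = 15.9 × 10.04/18.17 = 8.786 V.
Then V_B = V_A × (R3‖R_L)/(R2 + R3‖R_L) = 8.786 × 3.130/10.04 = 2.74 V.

V ≈ 2.74 V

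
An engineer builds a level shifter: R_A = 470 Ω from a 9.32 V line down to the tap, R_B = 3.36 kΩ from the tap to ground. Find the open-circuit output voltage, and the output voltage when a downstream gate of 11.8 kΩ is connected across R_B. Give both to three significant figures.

Unloaded: 8.18 V; loaded: 7.90 V

Open-circuit: V = 9.32 × 3360/(470 + 3360) = 8.18 V.
With the load, R_B becomes R_B‖R_L = 2615 Ω, so V = 9.32 × 2615/3085 = 7.90 V.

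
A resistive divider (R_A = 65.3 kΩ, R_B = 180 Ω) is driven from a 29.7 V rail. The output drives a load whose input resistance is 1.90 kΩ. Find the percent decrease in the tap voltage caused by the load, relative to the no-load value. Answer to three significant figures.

8.63 %

Unloaded V = 29.7 × 180/65480 = 0.081643 V.
Loaded: R_B‖R_L = 164.4 Ω, giving V = 29.7 × 164.4/65460 = 0.074596 V.
Drop = (0.081643 − 0.074596) / 0.081643 = 8.63 %.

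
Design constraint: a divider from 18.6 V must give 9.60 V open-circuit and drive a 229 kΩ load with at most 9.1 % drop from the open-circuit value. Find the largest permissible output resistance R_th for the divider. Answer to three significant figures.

Loading drop = R_th/(R_th + R_L) ≤ 0.0910, so R_th ≤ R_L · ε/(1−ε) = 229 kΩ × 0.0910/0.9090 = 22.9 kΩ.
(Any R1, R2 with R2/(R1+R2) = 0.516 and R1‖R2 ≤ 22.9 kΩ will meet the spec.)

R_th ≤ 22.9 kΩ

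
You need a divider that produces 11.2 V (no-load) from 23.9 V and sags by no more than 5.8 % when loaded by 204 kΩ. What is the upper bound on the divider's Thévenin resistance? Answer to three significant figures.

R_th ≤ 12.6 kΩ

Loading drop = R_th/(R_th + R_L) ≤ 0.0580, so R_th ≤ R_L · ε/(1−ε) = 204 kΩ × 0.0580/0.9420 = 12.6 kΩ.
(Any R1, R2 with R2/(R1+R2) = 0.469 and R1‖R2 ≤ 12.6 kΩ will meet the spec.)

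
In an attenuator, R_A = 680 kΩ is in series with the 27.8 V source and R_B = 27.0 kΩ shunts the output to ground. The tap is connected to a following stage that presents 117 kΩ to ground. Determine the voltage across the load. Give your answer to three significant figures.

V_out ≈ 0.869 V

The load sits in parallel with R_B: R_B‖R_L = (27.0 × 117) / (27.0 + 117) = 21.94 kΩ.
V_out = 27.8 × 21.94 / (680 + 21.94) = 27.8 × 21.94/701.9 = 0.869 V.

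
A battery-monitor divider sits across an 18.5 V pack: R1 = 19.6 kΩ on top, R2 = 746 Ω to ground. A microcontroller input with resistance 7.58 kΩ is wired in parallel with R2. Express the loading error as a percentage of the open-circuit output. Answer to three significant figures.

8.66 %

The divider's output (Thévenin) resistance is R1‖R2 = 718.6 Ω.
Fractional drop under load = R_th/(R_th + R_L) = 718.6 / (718.6 + 7580) = 0.08660.
So the output falls by 8.66 %.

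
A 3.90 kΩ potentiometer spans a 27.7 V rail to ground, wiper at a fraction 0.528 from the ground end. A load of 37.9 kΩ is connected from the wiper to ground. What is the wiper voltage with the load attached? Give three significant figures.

The wiper splits the pot into (1−α)R = 1.841 kΩ above and αR = 2.059 kΩ below.
Lower section ‖ load = 1.953 kΩ.
V_wiper = 27.7 × 1.953/(1.841 + 1.953) = 14.3 V.

V ≈ 14.3 V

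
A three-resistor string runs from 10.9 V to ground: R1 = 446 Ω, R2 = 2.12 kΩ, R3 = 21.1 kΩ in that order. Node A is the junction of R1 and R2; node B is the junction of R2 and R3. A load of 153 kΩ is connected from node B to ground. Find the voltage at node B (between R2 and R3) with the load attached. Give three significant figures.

At node B, R3 is in parallel with the load: R3‖R_L = 18540 Ω.
Below node A the resistance is R2 + (R3‖R_L) = 20660 Ω, so V_A = 10.9 × 20660/21110 = 10.67 V.
Then V_B = V_A × (R3‖R_L)/(R2 + R3‖R_L) = 10.67 × 18540/20660 = 9.57 V.

V ≈ 9.57 V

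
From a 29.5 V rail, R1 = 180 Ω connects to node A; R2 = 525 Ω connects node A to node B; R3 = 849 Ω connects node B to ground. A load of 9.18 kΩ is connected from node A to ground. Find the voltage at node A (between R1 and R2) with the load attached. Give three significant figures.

V ≈ 25.6 V

Below node A the series string R2+R3 = 1374 Ω sits in parallel with the 9180 Ω load: 1195 Ω.
V_A = 29.5 × 1195/(180 + 1195) = 25.6 V.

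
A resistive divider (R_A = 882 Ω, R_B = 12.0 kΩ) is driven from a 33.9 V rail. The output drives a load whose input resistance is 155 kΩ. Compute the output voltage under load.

The load sits in parallel with R_B: R_B‖R_L = (12000 × 155000) / (12000 + 155000) = 11140 Ω.
V_out = 33.9 × 11140 / (882 + 11140) = 33.9 × 11140/12020 = 31.4 V.

V_out ≈ 31.4 V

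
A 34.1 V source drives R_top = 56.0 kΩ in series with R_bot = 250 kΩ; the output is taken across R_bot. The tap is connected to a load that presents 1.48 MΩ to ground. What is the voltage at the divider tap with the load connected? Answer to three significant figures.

The load sits in parallel with R_bot: R_bot‖R_L = (250 × 1480) / (250 + 1480) = 213.9 kΩ.
V_out = 34.1 × 213.9 / (56.0 + 213.9) = 34.1 × 213.9/269.9 = 27.0 V.

V_out ≈ 27.0 V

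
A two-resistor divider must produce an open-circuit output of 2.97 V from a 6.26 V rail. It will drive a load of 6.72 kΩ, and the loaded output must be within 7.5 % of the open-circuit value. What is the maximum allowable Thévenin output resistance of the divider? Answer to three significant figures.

R_th ≤ 545 Ω

Loading drop = R_th/(R_th + R_L) ≤ 0.0750, so R_th ≤ R_L · ε/(1−ε) = 6.72 kΩ × 0.0750/0.9250 = 545 Ω.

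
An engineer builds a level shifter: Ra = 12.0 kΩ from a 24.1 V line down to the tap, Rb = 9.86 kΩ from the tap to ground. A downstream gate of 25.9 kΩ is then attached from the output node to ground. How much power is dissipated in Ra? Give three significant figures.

P ≈ 19.0 mW

Total resistance from the source is Ra + (Rb‖R_L) = 19.14 kΩ, so I = 24.1/19.14 kΩ = 1.259 mA.
P = I²·Ra = (1.259 mA)² × 12.0 kΩ = 19.0 mW.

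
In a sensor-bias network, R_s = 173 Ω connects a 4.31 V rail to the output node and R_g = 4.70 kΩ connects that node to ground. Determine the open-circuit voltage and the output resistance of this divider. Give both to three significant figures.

V_th = 4.16 V, R_th = 167 Ω

V_th is the open-circuit tap voltage: 4.31 × 4700/(173 + 4700) = 4.16 V.
With the supply zeroed, R_s and R_g appear in parallel from the tap: R_th = R_s‖R_g = (173 × 4700)/4873 = 167 Ω.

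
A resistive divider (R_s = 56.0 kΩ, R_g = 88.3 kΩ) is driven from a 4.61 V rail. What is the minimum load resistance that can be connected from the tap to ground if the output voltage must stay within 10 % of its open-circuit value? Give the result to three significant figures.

R_L(min) ≈ 308 kΩ

Output resistance R_th = R_s‖R_g = (56.0 × 88.3)/144.3 = 34.27 kΩ.
The fractional drop is R_th/(R_th + R_L); requiring this ≤ 0.100 gives R_L ≥ R_th(1/0.100 − 1) = 34.27 × 9.000 = 308 kΩ.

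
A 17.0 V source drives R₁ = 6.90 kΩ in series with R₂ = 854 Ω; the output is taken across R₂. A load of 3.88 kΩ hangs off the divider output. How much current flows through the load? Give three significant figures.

I_L ≈ 0.404 mA

R₂‖R_L = 699.9 Ω; V_out = 17.0 × 699.9/7600 = 1.566 V.
I_L = V_out / R_L = 1.566 / 3.88 kΩ = 0.404 mA.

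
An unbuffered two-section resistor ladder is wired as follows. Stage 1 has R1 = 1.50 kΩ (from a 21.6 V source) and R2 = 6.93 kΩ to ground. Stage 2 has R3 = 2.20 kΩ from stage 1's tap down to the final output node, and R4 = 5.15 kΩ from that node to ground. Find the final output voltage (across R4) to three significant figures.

V_out ≈ 10.7 V

Stage 2 presents R3+R4 = 7.350 kΩ as a load on stage 1's tap.
Stage 1's lower leg becomes R2‖(R3+R4) = 3.567 kΩ, so V_mid = 21.6 × 3.567/5.067 = 15.21 V.
Stage 2 is itself unloaded: V_out = V_mid × R4/(R3+R4) = 15.21 × 5.15/7.350 = 10.7 V.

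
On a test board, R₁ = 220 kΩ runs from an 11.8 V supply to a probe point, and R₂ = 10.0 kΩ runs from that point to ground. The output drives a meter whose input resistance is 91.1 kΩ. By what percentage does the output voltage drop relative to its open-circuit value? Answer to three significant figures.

9.50 %

The divider's output (Thévenin) resistance is R₁‖R₂ = 9.565 kΩ.
Fractional drop under load = R_th/(R_th + R_L) = 9.565 / (9.565 + 91.1) = 0.09502.
So the output falls by 9.50 %.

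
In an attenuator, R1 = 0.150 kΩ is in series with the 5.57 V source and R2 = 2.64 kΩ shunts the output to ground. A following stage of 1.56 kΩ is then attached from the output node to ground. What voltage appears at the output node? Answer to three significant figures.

V_out ≈ 4.83 V

The load sits in parallel with R2: R2‖R_L = (2640 × 1560) / (2640 + 1560) = 980.6 Ω.
V_out = 5.57 × 980.6 / (150 + 980.6) = 5.57 × 980.6/1131 = 4.83 V.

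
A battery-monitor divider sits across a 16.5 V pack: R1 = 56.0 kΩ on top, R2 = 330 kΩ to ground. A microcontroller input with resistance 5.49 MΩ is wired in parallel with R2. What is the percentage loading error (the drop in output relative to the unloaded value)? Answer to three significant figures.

The divider's output (Thévenin) resistance is R1‖R2 = 47.88 kΩ.
Fractional drop under load = R_th/(R_th + R_L) = 47.88 / (47.88 + 5490) = 0.008645.
So the output falls by 0.865 %.

0.865 %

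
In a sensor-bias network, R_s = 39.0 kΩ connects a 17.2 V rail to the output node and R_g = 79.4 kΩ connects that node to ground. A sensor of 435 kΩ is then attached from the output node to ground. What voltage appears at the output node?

The load sits in parallel with R_g: R_g‖R_L = (79.4 × 435) / (79.4 + 435) = 67.14 kΩ.
V_out = 17.2 × 67.14 / (39.0 + 67.14) = 17.2 × 67.14/106.1 = 10.9 V.

V_out ≈ 10.9 V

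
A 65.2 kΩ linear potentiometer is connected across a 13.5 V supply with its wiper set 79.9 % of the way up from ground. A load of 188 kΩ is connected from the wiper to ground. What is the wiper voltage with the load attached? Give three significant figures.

V ≈ 10.2 V

The wiper splits the pot into (1−α)R = 13.11 kΩ above and αR = 52.09 kΩ below.
Lower section ‖ load = 40.79 kΩ.
V_wiper = 13.5 × 40.79/(13.11 + 40.79) = 10.2 V.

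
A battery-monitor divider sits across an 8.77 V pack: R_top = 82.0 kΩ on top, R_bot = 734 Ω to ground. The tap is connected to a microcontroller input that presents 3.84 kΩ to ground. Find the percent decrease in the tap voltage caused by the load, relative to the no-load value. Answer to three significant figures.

15.9 %

Unloaded V = 8.77 × 734/82730 = 0.07781 V.
Loaded: R_bot‖R_L = 616.2 Ω, giving V = 8.77 × 616.2/82620 = 0.06541 V.
Drop = (0.07781 − 0.06541) / 0.07781 = 15.9 %.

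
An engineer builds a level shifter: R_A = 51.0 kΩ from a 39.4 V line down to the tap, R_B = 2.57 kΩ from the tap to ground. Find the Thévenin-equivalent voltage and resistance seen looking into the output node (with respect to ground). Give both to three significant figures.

V_th is the open-circuit tap voltage: 39.4 × 2.57/(51.0 + 2.57) = 1.89 V.
With the supply zeroed, R_A and R_B appear in parallel from the tap: R_th = R_A‖R_B = (51.0 × 2.57)/53.57 = 2.45 kΩ.

V_th = 1.89 V, R_th = 2.45 kΩ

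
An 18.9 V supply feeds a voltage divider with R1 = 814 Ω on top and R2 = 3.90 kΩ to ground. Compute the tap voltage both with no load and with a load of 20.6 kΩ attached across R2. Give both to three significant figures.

Open-circuit: V = 18.9 × 3900/(814 + 3900) = 15.6 V.
With the load, R2 becomes R2‖R_L = 3279 Ω, so V = 18.9 × 3279/4093 = 15.1 V.

Unloaded: 15.6 V; loaded: 15.1 V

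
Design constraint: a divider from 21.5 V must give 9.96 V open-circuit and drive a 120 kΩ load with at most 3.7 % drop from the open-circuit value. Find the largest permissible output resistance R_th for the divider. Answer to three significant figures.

R_th ≤ 4.61 kΩ

Loading drop = R_th/(R_th + R_L) ≤ 0.0370, so R_th ≤ R_L · ε/(1−ε) = 120 kΩ × 0.0370/0.9630 = 4.61 kΩ.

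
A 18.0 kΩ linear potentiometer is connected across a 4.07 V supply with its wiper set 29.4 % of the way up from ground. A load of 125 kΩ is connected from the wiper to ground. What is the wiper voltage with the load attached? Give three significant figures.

The wiper splits the pot into (1−α)R = 12.71 kΩ above and αR = 5.292 kΩ below.
Lower section ‖ load = 5.077 kΩ.
V_wiper = 4.07 × 5.077/(12.71 + 5.077) = 1.16 V.

V ≈ 1.16 V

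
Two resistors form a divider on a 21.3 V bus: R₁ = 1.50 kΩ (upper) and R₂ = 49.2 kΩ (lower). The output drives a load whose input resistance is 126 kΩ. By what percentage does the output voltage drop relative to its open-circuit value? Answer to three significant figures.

1.14 %

The divider's output (Thévenin) resistance is R₁‖R₂ = 1.456 kΩ.
Fractional drop under load = R_th/(R_th + R_L) = 1.456 / (1.456 + 126) = 0.01142.
So the output falls by 1.14 %.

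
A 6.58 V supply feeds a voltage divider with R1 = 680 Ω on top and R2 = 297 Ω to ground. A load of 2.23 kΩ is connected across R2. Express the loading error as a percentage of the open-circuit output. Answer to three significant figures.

8.48 %

The divider's output (Thévenin) resistance is R1‖R2 = 206.7 Ω.
Fractional drop under load = R_th/(R_th + R_L) = 206.7 / (206.7 + 2230) = 0.08483.
So the output falls by 8.48 %.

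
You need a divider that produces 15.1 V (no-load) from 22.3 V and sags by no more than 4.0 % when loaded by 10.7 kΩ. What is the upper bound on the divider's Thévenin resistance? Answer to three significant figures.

Loading drop = R_th/(R_th + R_L) ≤ 0.0400, so R_th ≤ R_L · ε/(1−ε) = 10.7 kΩ × 0.0400/0.9600 = 446 Ω.
(Any R1, R2 with R2/(R1+R2) = 0.677 and R1‖R2 ≤ 446 Ω will meet the spec.)

R_th ≤ 446 Ω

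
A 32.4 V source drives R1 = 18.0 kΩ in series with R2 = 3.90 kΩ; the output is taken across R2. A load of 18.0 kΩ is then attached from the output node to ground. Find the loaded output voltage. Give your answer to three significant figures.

The load sits in parallel with R2: R2‖R_L = (3.90 × 18.0) / (3.90 + 18.0) = 3.205 kΩ.
V_out = 32.4 × 3.205 / (18.0 + 3.205) = 32.4 × 3.205/21.21 = 4.90 V.

V_out ≈ 4.90 V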